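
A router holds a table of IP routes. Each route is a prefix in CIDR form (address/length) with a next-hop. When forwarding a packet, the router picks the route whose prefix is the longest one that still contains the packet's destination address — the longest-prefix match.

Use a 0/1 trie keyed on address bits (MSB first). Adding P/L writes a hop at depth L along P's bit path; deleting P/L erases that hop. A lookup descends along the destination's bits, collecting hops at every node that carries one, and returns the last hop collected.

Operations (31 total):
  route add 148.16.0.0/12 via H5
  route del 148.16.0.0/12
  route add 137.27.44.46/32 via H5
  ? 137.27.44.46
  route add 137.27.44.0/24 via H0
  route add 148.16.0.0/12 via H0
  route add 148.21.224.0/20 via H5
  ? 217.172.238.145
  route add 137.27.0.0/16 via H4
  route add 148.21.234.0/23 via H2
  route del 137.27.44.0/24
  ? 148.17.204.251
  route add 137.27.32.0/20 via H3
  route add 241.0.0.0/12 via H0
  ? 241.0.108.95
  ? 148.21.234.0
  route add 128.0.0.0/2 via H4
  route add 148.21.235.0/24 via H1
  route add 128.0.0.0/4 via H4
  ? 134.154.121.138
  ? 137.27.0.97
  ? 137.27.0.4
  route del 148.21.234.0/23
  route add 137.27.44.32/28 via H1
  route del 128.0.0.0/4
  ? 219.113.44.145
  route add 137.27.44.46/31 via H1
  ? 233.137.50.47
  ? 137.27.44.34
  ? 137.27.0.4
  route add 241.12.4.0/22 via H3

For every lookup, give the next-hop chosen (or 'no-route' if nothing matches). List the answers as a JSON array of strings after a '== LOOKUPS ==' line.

Process each operation:
  add 148.16.0.0/12 -> H5 at depth 12
  del 148.16.0.0/12 (clear depth 12)
  add 137.27.44.46/32 -> H5 at depth 32
  Q 137.27.44.46: descend 10001001000110110010110000101110 ; hops seen [H5] ; pick H5
  add 137.27.44.0/24 -> H0 at depth 24
  add 148.16.0.0/12 -> H0 at depth 12
  add 148.21.224.0/20 -> H5 at depth 20
  Q 217.172.238.145: descend 1 ; hops seen [∅] ; pick no-route
  add 137.27.0.0/16 -> H4 at depth 16
  add 148.21.234.0/23 -> H2 at depth 23
  del 137.27.44.0/24 (clear depth 24)
  Q 148.17.204.251: descend 1001010000010 ; hops seen [H0] ; pick H0
  add 137.27.32.0/20 -> H3 at depth 20
  add 241.0.0.0/12 -> H0 at depth 12
  Q 241.0.108.95: descend 111100010000 ; hops seen [H0] ; pick H0
  Q 148.21.234.0: descend 10010100000101011110101 ; hops seen [H0,H5,H2] ; pick H2
  add 128.0.0.0/2 -> H4 at depth 2
  add 148.21.235.0/24 -> H1 at depth 24
  add 128.0.0.0/4 -> H4 at depth 4
  Q 134.154.121.138: descend 1000 ; hops seen [H4,H4] ; pick H4
  Q 137.27.0.97: descend 100010010001101100 ; hops seen [H4,H4,H4] ; pick H4
  Q 137.27.0.4: descend 100010010001101100 ; hops seen [H4,H4,H4] ; pick H4
  del 148.21.234.0/23 (clear depth 23)
  add 137.27.44.32/28 -> H1 at depth 28
  del 128.0.0.0/4 (clear depth 4)
  Q 219.113.44.145: descend 11 ; hops seen [∅] ; pick no-route
  add 137.27.44.46/31 -> H1 at depth 31
  Q 233.137.50.47: descend 111 ; hops seen [∅] ; pick no-route
  Q 137.27.44.34: descend 1000100100011011001011000010 ; hops seen [H4,H4,H3,H1] ; pick H1
  Q 137.27.0.4: descend 100010010001101100 ; hops seen [H4,H4] ; pick H4
  add 241.12.4.0/22 -> H3 at depth 22

== LOOKUPS ==
["H5","no-route","H0","H0","H2","H4","H4","H4","no-route","no-route","H1","H4"]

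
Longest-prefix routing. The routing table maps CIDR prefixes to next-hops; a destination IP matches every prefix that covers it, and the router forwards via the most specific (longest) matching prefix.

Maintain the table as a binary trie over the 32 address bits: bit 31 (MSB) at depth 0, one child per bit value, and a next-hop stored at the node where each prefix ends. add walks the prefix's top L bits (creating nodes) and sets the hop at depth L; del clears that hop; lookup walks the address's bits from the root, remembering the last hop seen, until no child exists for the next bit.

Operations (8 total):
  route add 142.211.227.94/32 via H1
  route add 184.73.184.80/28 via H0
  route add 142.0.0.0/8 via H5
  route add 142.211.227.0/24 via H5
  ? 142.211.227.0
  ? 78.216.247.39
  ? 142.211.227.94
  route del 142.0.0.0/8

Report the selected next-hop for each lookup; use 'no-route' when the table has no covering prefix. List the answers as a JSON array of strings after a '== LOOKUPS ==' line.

Trace:
  add 142.211.227.94/32 -> H1 at depth 32
  add 184.73.184.80/28 -> H0 at depth 28
  add 142.0.0.0/8 -> H5 at depth 8
  add 142.211.227.0/24 -> H5 at depth 24
  ? 142.211.227.0  path d0:-→d1:-→d2:-→d3:-→d4:-→d5:-→d6:-→d7:-→d8:H5→d9:-→d10:-→d11:-→d12:-→d13:-→d14:-→d15:-→d16:-→d17:-→d18:-→d19:-→d20:-→d21:-→d22:-→d23:-→d24:H5→d25:-  best=H5
  ? 78.216.247.39  path d0:-  best=no-route
  ? 142.211.227.94  path d0:-→d1:-→d2:-→d3:-→d4:-→d5:-→d6:-→d7:-→d8:H5→d9:-→d10:-→d11:-→d12:-→d13:-→d14:-→d15:-→d16:-→d17:-→d18:-→d19:-→d20:-→d21:-→d22:-→d23:-→d24:H5→d25:-→d26:-→d27:-→d28:-→d29:-→d30:-→d31:-→d32:H1  best=H1
  - 142.0.0.0/8 clear@8

== LOOKUPS ==
["H5","no-route","H1"]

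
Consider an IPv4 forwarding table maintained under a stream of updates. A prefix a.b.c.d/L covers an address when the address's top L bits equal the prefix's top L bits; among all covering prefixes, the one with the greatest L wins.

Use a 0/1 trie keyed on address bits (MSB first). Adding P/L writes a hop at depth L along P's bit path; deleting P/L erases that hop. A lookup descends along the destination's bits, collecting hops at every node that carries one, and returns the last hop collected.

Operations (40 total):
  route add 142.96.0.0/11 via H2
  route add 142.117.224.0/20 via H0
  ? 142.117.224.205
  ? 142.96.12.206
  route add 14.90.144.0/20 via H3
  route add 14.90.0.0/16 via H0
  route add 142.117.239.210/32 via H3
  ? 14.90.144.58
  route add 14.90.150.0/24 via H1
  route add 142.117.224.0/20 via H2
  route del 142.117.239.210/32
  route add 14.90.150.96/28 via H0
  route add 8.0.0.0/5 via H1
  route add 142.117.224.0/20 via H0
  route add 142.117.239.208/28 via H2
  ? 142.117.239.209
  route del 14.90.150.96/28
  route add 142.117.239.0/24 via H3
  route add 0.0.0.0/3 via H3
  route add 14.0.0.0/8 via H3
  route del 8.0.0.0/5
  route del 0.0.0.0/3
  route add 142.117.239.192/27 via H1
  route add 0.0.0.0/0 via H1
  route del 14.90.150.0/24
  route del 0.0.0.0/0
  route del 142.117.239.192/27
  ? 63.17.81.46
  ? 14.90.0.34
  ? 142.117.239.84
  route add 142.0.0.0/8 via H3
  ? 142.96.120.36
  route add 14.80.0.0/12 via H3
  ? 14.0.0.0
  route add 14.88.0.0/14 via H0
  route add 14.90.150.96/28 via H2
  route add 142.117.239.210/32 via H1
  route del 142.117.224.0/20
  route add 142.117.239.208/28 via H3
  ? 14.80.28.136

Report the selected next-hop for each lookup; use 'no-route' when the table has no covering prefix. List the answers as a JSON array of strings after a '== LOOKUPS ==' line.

Trace:
  + 142.96.0.0/11 (H2) depth=11
  + 142.117.224.0/20 (H0) depth=20
  ? 142.117.224.205  path d0:-→d1:-→d2:-→d3:-→d4:-→d5:-→d6:-→d7:-→d8:-→d9:-→d10:-→d11:H2→d12:-→d13:-→d14:-→d15:-→d16:-→d17:-→d18:-→d19:-→d20:H0  best=H0
  ? 142.96.12.206  path d0:-→d1:-→d2:-→d3:-→d4:-→d5:-→d6:-→d7:-→d8:-→d9:-→d10:-→d11:H2  best=H2
  + 14.90.144.0/20 (H3) depth=20
  + 14.90.0.0/16 (H0) depth=16
  + 142.117.239.210/32 (H3) depth=32
  ? 14.90.144.58  path d0:-→d1:-→d2:-→d3:-→d4:-→d5:-→d6:-→d7:-→d8:-→d9:-→d10:-→d11:-→d12:-→d13:-→d14:-→d15:-→d16:H0→d17:-→d18:-→d19:-→d20:H3  best=H3
  + 14.90.150.0/24 (H1) depth=24
  + 142.117.224.0/20 (H2) depth=20
  del 142.117.239.210/32 (clear depth 32)
  + 14.90.150.96/28 (H0) depth=28
  + 8.0.0.0/5 (H1) depth=5
  + 142.117.224.0/20 (H0) depth=20
  + 142.117.239.208/28 (H2) depth=28
  ? 142.117.239.209  path d0:-→d1:-→d2:-→d3:-→d4:-→d5:-→d6:-→d7:-→d8:-→d9:-→d10:-→d11:H2→d12:-→d13:-→d14:-→d15:-→d16:-→d17:-→d18:-→d19:-→d20:H0→d21:-→d22:-→d23:-→d24:-→d25:-→d26:-→d27:-→d28:H2→d29:-→d30:-  best=H2
  del 14.90.150.96/28 (clear depth 28)
  + 142.117.239.0/24 (H3) depth=24
  + 0.0.0.0/3 (H3) depth=3
  + 14.0.0.0/8 (H3) depth=8
  del 8.0.0.0/5 (clear depth 5)
  del 0.0.0.0/3 (clear depth 3)
  + 142.117.239.192/27 (H1) depth=27
  + 0.0.0.0/0 (H1) depth=0
  del 14.90.150.0/24 (clear depth 24)
  del 0.0.0.0/0 (clear depth 0)
  del 142.117.239.192/27 (clear depth 27)
  ? 63.17.81.46  path d0:-→d1:-→d2:-  best=no-route
  ? 14.90.0.34  path d0:-→d1:-→d2:-→d3:-→d4:-→d5:-→d6:-→d7:-→d8:H3→d9:-→d10:-→d11:-→d12:-→d13:-→d14:-→d15:-→d16:H0  best=H0
  ? 142.117.239.84  path d0:-→d1:-→d2:-→d3:-→d4:-→d5:-→d6:-→d7:-→d8:-→d9:-→d10:-→d11:H2→d12:-→d13:-→d14:-→d15:-→d16:-→d17:-→d18:-→d19:-→d20:H0→d21:-→d22:-→d23:-→d24:H3  best=H3
  + 142.0.0.0/8 (H3) depth=8
  ? 142.96.120.36  path d0:-→d1:-→d2:-→d3:-→d4:-→d5:-→d6:-→d7:-→d8:H3→d9:-→d10:-→d11:H2  best=H2
  + 14.80.0.0/12 (H3) depth=12
  ? 14.0.0.0  path d0:-→d1:-→d2:-→d3:-→d4:-→d5:-→d6:-→d7:-→d8:H3→d9:-  best=H3
  + 14.88.0.0/14 (H0) depth=14
  + 14.90.150.96/28 (H2) depth=28
  + 142.117.239.210/32 (H1) depth=32
  del 142.117.224.0/20 (clear depth 20)
  + 142.117.239.208/28 (H3) depth=28
  ? 14.80.28.136  path d0:-→d1:-→d2:-→d3:-→d4:-→d5:-→d6:-→d7:-→d8:H3→d9:-→d10:-→d11:-→d12:H3  best=H3

== LOOKUPS ==
["H0","H2","H3","H2","no-route","H0","H3","H2","H3","H3"]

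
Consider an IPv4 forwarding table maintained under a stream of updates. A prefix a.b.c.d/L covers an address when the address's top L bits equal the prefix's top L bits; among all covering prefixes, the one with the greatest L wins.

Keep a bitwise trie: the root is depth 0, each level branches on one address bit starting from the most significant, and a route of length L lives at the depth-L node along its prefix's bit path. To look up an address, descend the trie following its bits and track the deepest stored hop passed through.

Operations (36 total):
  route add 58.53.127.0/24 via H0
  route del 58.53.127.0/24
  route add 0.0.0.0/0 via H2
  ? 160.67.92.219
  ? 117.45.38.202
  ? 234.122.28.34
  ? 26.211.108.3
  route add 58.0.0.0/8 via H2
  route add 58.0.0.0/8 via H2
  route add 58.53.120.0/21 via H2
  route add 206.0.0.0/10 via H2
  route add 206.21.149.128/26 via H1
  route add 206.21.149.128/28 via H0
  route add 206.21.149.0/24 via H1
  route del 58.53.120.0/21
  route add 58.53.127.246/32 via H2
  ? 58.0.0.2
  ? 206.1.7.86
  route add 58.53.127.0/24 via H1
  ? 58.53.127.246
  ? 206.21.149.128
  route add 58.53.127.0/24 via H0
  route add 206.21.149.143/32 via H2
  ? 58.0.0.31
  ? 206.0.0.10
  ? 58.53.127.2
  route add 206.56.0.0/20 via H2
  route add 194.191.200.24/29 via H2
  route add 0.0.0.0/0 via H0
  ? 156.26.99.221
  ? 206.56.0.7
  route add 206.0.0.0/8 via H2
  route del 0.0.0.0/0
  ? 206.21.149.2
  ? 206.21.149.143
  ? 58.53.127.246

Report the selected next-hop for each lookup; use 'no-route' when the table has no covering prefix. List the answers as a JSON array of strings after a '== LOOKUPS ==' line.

Process each operation:
  + 58.53.127.0/24 (H0) depth=24
  del 58.53.127.0/24 (clear depth 24)
  + 0.0.0.0/0 (H2) depth=0
  Q 160.67.92.219: descend ε ; hops seen [H2] ; pick H2
  Q 117.45.38.202: descend 0 ; hops seen [H2] ; pick H2
  Q 234.122.28.34: descend ε ; hops seen [H2] ; pick H2
  Q 26.211.108.3: descend 00 ; hops seen [H2] ; pick H2
  + 58.0.0.0/8 (H2) depth=8
  + 58.0.0.0/8 (H2) depth=8
  + 58.53.120.0/21 (H2) depth=21
  + 206.0.0.0/10 (H2) depth=10
  + 206.21.149.128/26 (H1) depth=26
  + 206.21.149.128/28 (H0) depth=28
  + 206.21.149.0/24 (H1) depth=24
  del 58.53.120.0/21 (clear depth 21)
  + 58.53.127.246/32 (H2) depth=32
  Q 58.0.0.2: descend 0011101000 ; hops seen [H2,H2] ; pick H2
  Q 206.1.7.86: descend 11001110000 ; hops seen [H2,H2] ; pick H2
  + 58.53.127.0/24 (H1) depth=24
  Q 58.53.127.246: descend 00111010001101010111111111110110 ; hops seen [H2,H2,H1,H2] ; pick H2
  Q 206.21.149.128: descend 1100111000010101100101011000 ; hops seen [H2,H2,H1,H1,H0] ; pick H0
  + 58.53.127.0/24 (H0) depth=24
  + 206.21.149.143/32 (H2) depth=32
  Q 58.0.0.31: descend 0011101000 ; hops seen [H2,H2] ; pick H2
  Q 206.0.0.10: descend 11001110000 ; hops seen [H2,H2] ; pick H2
  Q 58.53.127.2: descend 001110100011010101111111 ; hops seen [H2,H2,H0] ; pick H0
  + 206.56.0.0/20 (H2) depth=20
  + 194.191.200.24/29 (H2) depth=29
  + 0.0.0.0/0 (H0) depth=0
  Q 156.26.99.221: descend 1 ; hops seen [H0] ; pick H0
  Q 206.56.0.7: descend 11001110001110000000 ; hops seen [H0,H2,H2] ; pick H2
  + 206.0.0.0/8 (H2) depth=8
  del 0.0.0.0/0 (clear depth 0)
  Q 206.21.149.2: descend 110011100001010110010101 ; hops seen [H2,H2,H1] ; pick H1
  Q 206.21.149.143: descend 11001110000101011001010110001111 ; hops seen [H2,H2,H1,H1,H0,H2] ; pick H2
  Q 58.53.127.246: descend 00111010001101010111111111110110 ; hops seen [H2,H0,H2] ; pick H2

== LOOKUPS ==
["H2","H2","H2","H2","H2","H2","H2","H0","H2","H2","H0","H0","H2","H1","H2","H2"]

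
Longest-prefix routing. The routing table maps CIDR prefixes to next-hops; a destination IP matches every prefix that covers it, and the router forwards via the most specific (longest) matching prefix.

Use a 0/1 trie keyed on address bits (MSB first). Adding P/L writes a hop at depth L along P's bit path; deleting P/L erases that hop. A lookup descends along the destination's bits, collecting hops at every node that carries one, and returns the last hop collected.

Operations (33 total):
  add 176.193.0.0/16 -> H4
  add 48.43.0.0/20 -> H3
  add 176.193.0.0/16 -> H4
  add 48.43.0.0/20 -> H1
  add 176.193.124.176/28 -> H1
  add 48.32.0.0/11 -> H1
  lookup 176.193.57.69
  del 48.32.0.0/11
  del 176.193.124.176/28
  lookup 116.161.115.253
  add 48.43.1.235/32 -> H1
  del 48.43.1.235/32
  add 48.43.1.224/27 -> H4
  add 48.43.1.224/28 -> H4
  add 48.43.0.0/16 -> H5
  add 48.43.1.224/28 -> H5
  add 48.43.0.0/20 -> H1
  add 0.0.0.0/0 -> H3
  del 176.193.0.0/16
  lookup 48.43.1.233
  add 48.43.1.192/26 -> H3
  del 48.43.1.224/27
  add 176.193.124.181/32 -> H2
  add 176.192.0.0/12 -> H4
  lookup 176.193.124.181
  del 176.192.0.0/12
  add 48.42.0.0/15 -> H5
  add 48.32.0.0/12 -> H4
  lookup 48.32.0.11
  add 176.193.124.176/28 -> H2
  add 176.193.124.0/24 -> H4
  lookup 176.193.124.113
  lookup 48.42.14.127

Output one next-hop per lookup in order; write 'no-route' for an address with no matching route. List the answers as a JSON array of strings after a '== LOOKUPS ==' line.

Trace:
  add 176.193.0.0/16 -> H4 at depth 16
  add 48.43.0.0/20 -> H3 at depth 20
  add 176.193.0.0/16 -> H4 at depth 16
  add 48.43.0.0/20 -> H1 at depth 20
  add 176.193.124.176/28 -> H1 at depth 28
  add 48.32.0.0/11 -> H1 at depth 11
  lookup 176.193.57.69: bits 10110000110000010 walk d0:-→d1:-→d2:-→d3:-→d4:-→d5:-→d6:-→d7:-→d8:-→d9:-→d10:-→d11:-→d12:-→d13:-→d14:-→d15:-→d16:H4→d17:- -> H4
  del 48.32.0.0/11 (clear depth 11)
  del 176.193.124.176/28 (clear depth 28)
  lookup 116.161.115.253: bits 0 walk d0:-→d1:- -> no-route
  add 48.43.1.235/32 -> H1 at depth 32
  del 48.43.1.235/32 (clear depth 32)
  add 48.43.1.224/27 -> H4 at depth 27
  add 48.43.1.224/28 -> H4 at depth 28
  add 48.43.0.0/16 -> H5 at depth 16
  add 48.43.1.224/28 -> H5 at depth 28
  add 48.43.0.0/20 -> H1 at depth 20
  add 0.0.0.0/0 -> H3 at depth 0
  del 176.193.0.0/16 (clear depth 16)
  lookup 48.43.1.233: bits 001100000010101100000001111010 walk d0:H3→d1:-→d2:-→d3:-→d4:-→d5:-→d6:-→d7:-→d8:-→d9:-→d10:-→d11:-→d12:-→d13:-→d14:-→d15:-→d16:H5→d17:-→d18:-→d19:-→d20:H1→d21:-→d22:-→d23:-→d24:-→d25:-→d26:-→d27:H4→d28:H5→d29:-→d30:- -> H5
  add 48.43.1.192/26 -> H3 at depth 26
  del 48.43.1.224/27 (clear depth 27)
  add 176.193.124.181/32 -> H2 at depth 32
  add 176.192.0.0/12 -> H4 at depth 12
  lookup 176.193.124.181: bits 10110000110000010111110010110101 walk d0:H3→d1:-→d2:-→d3:-→d4:-→d5:-→d6:-→d7:-→d8:-→d9:-→d10:-→d11:-→d12:H4→d13:-→d14:-→d15:-→d16:-→d17:-→d18:-→d19:-→d20:-→d21:-→d22:-→d23:-→d24:-→d25:-→d26:-→d27:-→d28:-→d29:-→d30:-→d31:-→d32:H2 -> H2
  del 176.192.0.0/12 (clear depth 12)
  add 48.42.0.0/15 -> H5 at depth 15
  add 48.32.0.0/12 -> H4 at depth 12
  lookup 48.32.0.11: bits 001100000010 walk d0:H3→d1:-→d2:-→d3:-→d4:-→d5:-→d6:-→d7:-→d8:-→d9:-→d10:-→d11:-→d12:H4 -> H4
  add 176.193.124.176/28 -> H2 at depth 28
  add 176.193.124.0/24 -> H4 at depth 24
  lookup 176.193.124.113: bits 101100001100000101111100 walk d0:H3→d1:-→d2:-→d3:-→d4:-→d5:-→d6:-→d7:-→d8:-→d9:-→d10:-→d11:-→d12:-→d13:-→d14:-→d15:-→d16:-→d17:-→d18:-→d19:-→d20:-→d21:-→d22:-→d23:-→d24:H4 -> H4
  lookup 48.42.14.127: bits 001100000010101 walk d0:H3→d1:-→d2:-→d3:-→d4:-→d5:-→d6:-→d7:-→d8:-→d9:-→d10:-→d11:-→d12:H4→d13:-→d14:-→d15:H5 -> H5

== LOOKUPS ==
["H4","no-route","H5","H2","H4","H4","H5"]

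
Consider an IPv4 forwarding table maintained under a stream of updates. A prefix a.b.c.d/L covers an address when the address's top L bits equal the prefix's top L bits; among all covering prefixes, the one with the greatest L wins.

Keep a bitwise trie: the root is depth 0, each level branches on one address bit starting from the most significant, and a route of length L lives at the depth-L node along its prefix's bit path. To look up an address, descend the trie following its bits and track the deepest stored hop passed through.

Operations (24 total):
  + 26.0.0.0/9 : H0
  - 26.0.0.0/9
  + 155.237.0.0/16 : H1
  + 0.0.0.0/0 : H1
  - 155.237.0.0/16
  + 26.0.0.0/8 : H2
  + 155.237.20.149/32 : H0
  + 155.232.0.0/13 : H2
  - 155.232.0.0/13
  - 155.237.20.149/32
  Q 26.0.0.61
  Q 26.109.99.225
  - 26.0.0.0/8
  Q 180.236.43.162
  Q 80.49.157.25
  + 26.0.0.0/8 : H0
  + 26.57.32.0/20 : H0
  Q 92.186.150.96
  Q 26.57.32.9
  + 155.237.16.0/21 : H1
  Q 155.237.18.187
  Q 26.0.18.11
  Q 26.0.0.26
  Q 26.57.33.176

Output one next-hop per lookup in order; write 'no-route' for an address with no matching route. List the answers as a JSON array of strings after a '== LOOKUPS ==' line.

Process each operation:
  add 26.0.0.0/9 -> H0 at depth 9
  - 26.0.0.0/9 clear@9
  add 155.237.0.0/16 -> H1 at depth 16
  add 0.0.0.0/0 -> H1 at depth 0
  - 155.237.0.0/16 clear@16
  add 26.0.0.0/8 -> H2 at depth 8
  add 155.237.20.149/32 -> H0 at depth 32
  add 155.232.0.0/13 -> H2 at depth 13
  - 155.232.0.0/13 clear@13
  - 155.237.20.149/32 clear@32
  Q 26.0.0.61: descend 000110100 ; hops seen [H1,H2] ; pick H2
  Q 26.109.99.225: descend 000110100 ; hops seen [H1,H2] ; pick H2
  - 26.0.0.0/8 clear@8
  Q 180.236.43.162: descend 10 ; hops seen [H1] ; pick H1
  Q 80.49.157.25: descend 0 ; hops seen [H1] ; pick H1
  add 26.0.0.0/8 -> H0 at depth 8
  add 26.57.32.0/20 -> H0 at depth 20
  Q 92.186.150.96: descend 0 ; hops seen [H1] ; pick H1
  Q 26.57.32.9: descend 00011010001110010010 ; hops seen [H1,H0,H0] ; pick H0
  add 155.237.16.0/21 -> H1 at depth 21
  Q 155.237.18.187: descend 100110111110110100010 ; hops seen [H1,H1] ; pick H1
  Q 26.0.18.11: descend 0001101000 ; hops seen [H1,H0] ; pick H0
  Q 26.0.0.26: descend 0001101000 ; hops seen [H1,H0] ; pick H0
  Q 26.57.33.176: descend 00011010001110010010 ; hops seen [H1,H0,H0] ; pick H0

== LOOKUPS ==
["H2","H2","H1","H1","H1","H0","H1","H0","H0","H0"]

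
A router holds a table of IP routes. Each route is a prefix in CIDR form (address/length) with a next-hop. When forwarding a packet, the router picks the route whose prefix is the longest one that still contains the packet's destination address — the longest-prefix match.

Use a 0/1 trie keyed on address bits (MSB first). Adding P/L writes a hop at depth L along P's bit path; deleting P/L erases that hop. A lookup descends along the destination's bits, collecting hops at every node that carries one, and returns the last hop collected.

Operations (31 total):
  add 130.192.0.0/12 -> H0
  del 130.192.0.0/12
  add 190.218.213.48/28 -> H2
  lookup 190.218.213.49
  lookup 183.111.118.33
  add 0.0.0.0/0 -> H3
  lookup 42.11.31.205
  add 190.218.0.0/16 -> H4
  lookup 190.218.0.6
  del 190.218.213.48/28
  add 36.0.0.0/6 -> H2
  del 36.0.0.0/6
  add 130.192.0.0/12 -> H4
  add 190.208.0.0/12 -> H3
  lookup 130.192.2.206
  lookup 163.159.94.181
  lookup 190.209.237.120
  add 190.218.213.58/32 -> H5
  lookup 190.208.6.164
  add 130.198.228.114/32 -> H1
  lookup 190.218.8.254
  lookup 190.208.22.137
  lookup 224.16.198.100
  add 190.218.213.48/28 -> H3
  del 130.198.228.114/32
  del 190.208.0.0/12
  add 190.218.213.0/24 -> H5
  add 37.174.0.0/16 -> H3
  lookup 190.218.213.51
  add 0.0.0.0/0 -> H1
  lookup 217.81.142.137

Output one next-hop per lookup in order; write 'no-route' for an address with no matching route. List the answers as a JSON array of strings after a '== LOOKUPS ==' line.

Process each operation:
  add 130.192.0.0/12 -> H0 at depth 12
  del 130.192.0.0/12 (clear depth 12)
  add 190.218.213.48/28 -> H2 at depth 28
  lookup 190.218.213.49: bits 1011111011011010110101010011 walk d0:-→d1:-→d2:-→d3:-→d4:-→d5:-→d6:-→d7:-→d8:-→d9:-→d10:-→d11:-→d12:-→d13:-→d14:-→d15:-→d16:-→d17:-→d18:-→d19:-→d20:-→d21:-→d22:-→d23:-→d24:-→d25:-→d26:-→d27:-→d28:H2 -> H2
  lookup 183.111.118.33: bits 1011 walk d0:-→d1:-→d2:-→d3:-→d4:- -> no-route
  add 0.0.0.0/0 -> H3 at depth 0
  lookup 42.11.31.205: bits ε walk d0:H3 -> H3
  add 190.218.0.0/16 -> H4 at depth 16
  lookup 190.218.0.6: bits 1011111011011010 walk d0:H3→d1:-→d2:-→d3:-→d4:-→d5:-→d6:-→d7:-→d8:-→d9:-→d10:-→d11:-→d12:-→d13:-→d14:-→d15:-→d16:H4 -> H4
  del 190.218.213.48/28 (clear depth 28)
  add 36.0.0.0/6 -> H2 at depth 6
  del 36.0.0.0/6 (clear depth 6)
  add 130.192.0.0/12 -> H4 at depth 12
  add 190.208.0.0/12 -> H3 at depth 12
  lookup 130.192.2.206: bits 100000101100 walk d0:H3→d1:-→d2:-→d3:-→d4:-→d5:-→d6:-→d7:-→d8:-→d9:-→d10:-→d11:-→d12:H4 -> H4
  lookup 163.159.94.181: bits 101 walk d0:H3→d1:-→d2:-→d3:- -> H3
  lookup 190.209.237.120: bits 101111101101 walk d0:H3→d1:-→d2:-→d3:-→d4:-→d5:-→d6:-→d7:-→d8:-→d9:-→d10:-→d11:-→d12:H3 -> H3
  add 190.218.213.58/32 -> H5 at depth 32
  lookup 190.208.6.164: bits 101111101101 walk d0:H3→d1:-→d2:-→d3:-→d4:-→d5:-→d6:-→d7:-→d8:-→d9:-→d10:-→d11:-→d12:H3 -> H3
  add 130.198.228.114/32 -> H1 at depth 32
  lookup 190.218.8.254: bits 1011111011011010 walk d0:H3→d1:-→d2:-→d3:-→d4:-→d5:-→d6:-→d7:-→d8:-→d9:-→d10:-→d11:-→d12:H3→d13:-→d14:-→d15:-→d16:H4 -> H4
  lookup 190.208.22.137: bits 101111101101 walk d0:H3→d1:-→d2:-→d3:-→d4:-→d5:-→d6:-→d7:-→d8:-→d9:-→d10:-→d11:-→d12:H3 -> H3
  lookup 224.16.198.100: bits 1 walk d0:H3→d1:- -> H3
  add 190.218.213.48/28 -> H3 at depth 28
  del 130.198.228.114/32 (clear depth 32)
  del 190.208.0.0/12 (clear depth 12)
  add 190.218.213.0/24 -> H5 at depth 24
  add 37.174.0.0/16 -> H3 at depth 16
  lookup 190.218.213.51: bits 1011111011011010110101010011 walk d0:H3→d1:-→d2:-→d3:-→d4:-→d5:-→d6:-→d7:-→d8:-→d9:-→d10:-→d11:-→d12:-→d13:-→d14:-→d15:-→d16:H4→d17:-→d18:-→d19:-→d20:-→d21:-→d22:-→d23:-→d24:H5→d25:-→d26:-→d27:-→d28:H3 -> H3
  add 0.0.0.0/0 -> H1 at depth 0
  lookup 217.81.142.137: bits 1 walk d0:H1→d1:- -> H1

== LOOKUPS ==
["H2","no-route","H3","H4","H4","H3","H3","H3","H4","H3","H3","H3","H1"]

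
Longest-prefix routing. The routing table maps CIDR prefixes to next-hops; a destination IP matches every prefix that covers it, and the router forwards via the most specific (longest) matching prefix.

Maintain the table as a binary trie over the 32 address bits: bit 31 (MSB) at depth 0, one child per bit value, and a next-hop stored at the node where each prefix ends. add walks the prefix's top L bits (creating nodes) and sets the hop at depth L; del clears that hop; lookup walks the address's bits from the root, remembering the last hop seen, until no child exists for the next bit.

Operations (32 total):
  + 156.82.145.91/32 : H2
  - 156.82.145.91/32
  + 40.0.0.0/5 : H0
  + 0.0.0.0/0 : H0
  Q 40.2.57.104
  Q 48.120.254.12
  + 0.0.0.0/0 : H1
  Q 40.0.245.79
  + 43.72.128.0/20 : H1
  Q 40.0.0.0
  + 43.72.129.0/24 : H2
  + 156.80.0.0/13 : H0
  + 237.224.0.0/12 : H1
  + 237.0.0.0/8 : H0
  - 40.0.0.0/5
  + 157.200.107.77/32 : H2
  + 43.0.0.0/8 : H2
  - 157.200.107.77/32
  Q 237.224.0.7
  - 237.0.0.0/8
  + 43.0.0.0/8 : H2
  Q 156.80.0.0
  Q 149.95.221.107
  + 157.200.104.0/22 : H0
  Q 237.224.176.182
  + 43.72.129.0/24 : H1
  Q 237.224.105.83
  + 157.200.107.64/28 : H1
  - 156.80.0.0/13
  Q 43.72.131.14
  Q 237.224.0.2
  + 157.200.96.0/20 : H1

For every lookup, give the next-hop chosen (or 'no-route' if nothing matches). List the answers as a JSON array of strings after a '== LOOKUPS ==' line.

Process each operation:
  add 156.82.145.91/32 -> H2 at depth 32
  del 156.82.145.91/32 (clear depth 32)
  add 40.0.0.0/5 -> H0 at depth 5
  add 0.0.0.0/0 -> H0 at depth 0
  Q 40.2.57.104: descend 00101 ; hops seen [H0,H0] ; pick H0
  Q 48.120.254.12: descend 001 ; hops seen [H0] ; pick H0
  add 0.0.0.0/0 -> H1 at depth 0
  Q 40.0.245.79: descend 00101 ; hops seen [H1,H0] ; pick H0
  add 43.72.128.0/20 -> H1 at depth 20
  Q 40.0.0.0: descend 001010 ; hops seen [H1,H0] ; pick H0
  add 43.72.129.0/24 -> H2 at depth 24
  add 156.80.0.0/13 -> H0 at depth 13
  add 237.224.0.0/12 -> H1 at depth 12
  add 237.0.0.0/8 -> H0 at depth 8
  del 40.0.0.0/5 (clear depth 5)
  add 157.200.107.77/32 -> H2 at depth 32
  add 43.0.0.0/8 -> H2 at depth 8
  del 157.200.107.77/32 (clear depth 32)
  Q 237.224.0.7: descend 111011011110 ; hops seen [H1,H0,H1] ; pick H1
  del 237.0.0.0/8 (clear depth 8)
  add 43.0.0.0/8 -> H2 at depth 8
  Q 156.80.0.0: descend 10011100010100 ; hops seen [H1,H0] ; pick H0
  Q 149.95.221.107: descend 1001 ; hops seen [H1] ; pick H1
  add 157.200.104.0/22 -> H0 at depth 22
  Q 237.224.176.182: descend 111011011110 ; hops seen [H1,H1] ; pick H1
  add 43.72.129.0/24 -> H1 at depth 24
  Q 237.224.105.83: descend 111011011110 ; hops seen [H1,H1] ; pick H1
  add 157.200.107.64/28 -> H1 at depth 28
  del 156.80.0.0/13 (clear depth 13)
  Q 43.72.131.14: descend 0010101101001000100000 ; hops seen [H1,H2,H1] ; pick H1
  Q 237.224.0.2: descend 111011011110 ; hops seen [H1,H1] ; pick H1
  add 157.200.96.0/20 -> H1 at depth 20

== LOOKUPS ==
["H0","H0","H0","H0","H1","H0","H1","H1","H1","H1","H1"]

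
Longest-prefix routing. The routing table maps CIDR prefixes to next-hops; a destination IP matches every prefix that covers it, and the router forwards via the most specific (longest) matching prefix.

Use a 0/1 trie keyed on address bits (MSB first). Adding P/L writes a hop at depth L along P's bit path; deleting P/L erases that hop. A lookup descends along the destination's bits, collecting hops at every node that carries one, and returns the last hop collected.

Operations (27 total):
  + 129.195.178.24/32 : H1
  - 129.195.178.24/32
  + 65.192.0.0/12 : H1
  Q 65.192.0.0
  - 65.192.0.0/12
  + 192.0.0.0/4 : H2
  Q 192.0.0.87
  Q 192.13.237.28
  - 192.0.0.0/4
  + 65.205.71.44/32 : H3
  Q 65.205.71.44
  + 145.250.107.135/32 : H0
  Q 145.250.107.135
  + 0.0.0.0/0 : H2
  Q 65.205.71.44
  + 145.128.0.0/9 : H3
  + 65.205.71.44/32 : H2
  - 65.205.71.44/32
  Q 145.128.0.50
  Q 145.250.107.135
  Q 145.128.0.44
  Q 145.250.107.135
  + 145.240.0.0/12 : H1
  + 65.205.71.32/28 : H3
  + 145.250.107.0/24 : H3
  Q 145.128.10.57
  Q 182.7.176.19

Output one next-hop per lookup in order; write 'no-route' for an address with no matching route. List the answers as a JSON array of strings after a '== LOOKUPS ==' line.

Apply in order:
  + 129.195.178.24/32 (H1) depth=32
  - 129.195.178.24/32 clear@32
  + 65.192.0.0/12 (H1) depth=12
  ? 65.192.0.0  path d0:-→d1:-→d2:-→d3:-→d4:-→d5:-→d6:-→d7:-→d8:-→d9:-→d10:-→d11:-→d12:H1  best=H1
  - 65.192.0.0/12 clear@12
  + 192.0.0.0/4 (H2) depth=4
  ? 192.0.0.87  path d0:-→d1:-→d2:-→d3:-→d4:H2  best=H2
  ? 192.13.237.28  path d0:-→d1:-→d2:-→d3:-→d4:H2  best=H2
  - 192.0.0.0/4 clear@4
  + 65.205.71.44/32 (H3) depth=32
  ? 65.205.71.44  path d0:-→d1:-→d2:-→d3:-→d4:-→d5:-→d6:-→d7:-→d8:-→d9:-→d10:-→d11:-→d12:-→d13:-→d14:-→d15:-→d16:-→d17:-→d18:-→d19:-→d20:-→d21:-→d22:-→d23:-→d24:-→d25:-→d26:-→d27:-→d28:-→d29:-→d30:-→d31:-→d32:H3  best=H3
  + 145.250.107.135/32 (H0) depth=32
  ? 145.250.107.135  path d0:-→d1:-→d2:-→d3:-→d4:-→d5:-→d6:-→d7:-→d8:-→d9:-→d10:-→d11:-→d12:-→d13:-→d14:-→d15:-→d16:-→d17:-→d18:-→d19:-→d20:-→d21:-→d22:-→d23:-→d24:-→d25:-→d26:-→d27:-→d28:-→d29:-→d30:-→d31:-→d32:H0  best=H0
  + 0.0.0.0/0 (H2) depth=0
  ? 65.205.71.44  path d0:H2→d1:-→d2:-→d3:-→d4:-→d5:-→d6:-→d7:-→d8:-→d9:-→d10:-→d11:-→d12:-→d13:-→d14:-→d15:-→d16:-→d17:-→d18:-→d19:-→d20:-→d21:-→d22:-→d23:-→d24:-→d25:-→d26:-→d27:-→d28:-→d29:-→d30:-→d31:-→d32:H3  best=H3
  + 145.128.0.0/9 (H3) depth=9
  + 65.205.71.44/32 (H2) depth=32
  - 65.205.71.44/32 clear@32
  ? 145.128.0.50  path d0:H2→d1:-→d2:-→d3:-→d4:-→d5:-→d6:-→d7:-→d8:-→d9:H3  best=H3
  ? 145.250.107.135  path d0:H2→d1:-→d2:-→d3:-→d4:-→d5:-→d6:-→d7:-→d8:-→d9:H3→d10:-→d11:-→d12:-→d13:-→d14:-→d15:-→d16:-→d17:-→d18:-→d19:-→d20:-→d21:-→d22:-→d23:-→d24:-→d25:-→d26:-→d27:-→d28:-→d29:-→d30:-→d31:-→d32:H0  best=H0
  ? 145.128.0.44  path d0:H2→d1:-→d2:-→d3:-→d4:-→d5:-→d6:-→d7:-→d8:-→d9:H3  best=H3
  ? 145.250.107.135  path d0:H2→d1:-→d2:-→d3:-→d4:-→d5:-→d6:-→d7:-→d8:-→d9:H3→d10:-→d11:-→d12:-→d13:-→d14:-→d15:-→d16:-→d17:-→d18:-→d19:-→d20:-→d21:-→d22:-→d23:-→d24:-→d25:-→d26:-→d27:-→d28:-→d29:-→d30:-→d31:-→d32:H0  best=H0
  + 145.240.0.0/12 (H1) depth=12
  + 65.205.71.32/28 (H3) depth=28
  + 145.250.107.0/24 (H3) depth=24
  ? 145.128.10.57  path d0:H2→d1:-→d2:-→d3:-→d4:-→d5:-→d6:-→d7:-→d8:-→d9:H3  best=H3
  ? 182.7.176.19  path d0:H2→d1:-→d2:-  best=H2

== LOOKUPS ==
["H1","H2","H2","H3","H0","H3","H3","H0","H3","H0","H3","H2"]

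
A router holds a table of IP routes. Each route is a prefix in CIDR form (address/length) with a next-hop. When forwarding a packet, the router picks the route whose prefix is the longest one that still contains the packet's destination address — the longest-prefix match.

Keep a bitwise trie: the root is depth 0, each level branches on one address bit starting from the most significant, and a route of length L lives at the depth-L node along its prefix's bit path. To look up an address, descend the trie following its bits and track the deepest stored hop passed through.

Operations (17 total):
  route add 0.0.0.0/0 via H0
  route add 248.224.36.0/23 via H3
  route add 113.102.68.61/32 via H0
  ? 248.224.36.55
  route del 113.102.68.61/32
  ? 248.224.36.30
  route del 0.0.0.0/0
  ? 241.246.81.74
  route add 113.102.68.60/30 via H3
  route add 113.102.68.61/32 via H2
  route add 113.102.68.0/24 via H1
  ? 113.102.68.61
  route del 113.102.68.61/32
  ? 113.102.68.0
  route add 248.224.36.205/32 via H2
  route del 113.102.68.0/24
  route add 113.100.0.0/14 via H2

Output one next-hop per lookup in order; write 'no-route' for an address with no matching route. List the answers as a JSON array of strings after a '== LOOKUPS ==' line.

Trace:
  + 0.0.0.0/0 (H0) depth=0
  + 248.224.36.0/23 (H3) depth=23
  + 113.102.68.61/32 (H0) depth=32
  ? 248.224.36.55  path d0:H0→d1:-→d2:-→d3:-→d4:-→d5:-→d6:-→d7:-→d8:-→d9:-→d10:-→d11:-→d12:-→d13:-→d14:-→d15:-→d16:-→d17:-→d18:-→d19:-→d20:-→d21:-→d22:-→d23:H3  best=H3
  - 113.102.68.61/32 clear@32
  ? 248.224.36.30  path d0:H0→d1:-→d2:-→d3:-→d4:-→d5:-→d6:-→d7:-→d8:-→d9:-→d10:-→d11:-→d12:-→d13:-→d14:-→d15:-→d16:-→d17:-→d18:-→d19:-→d20:-→d21:-→d22:-→d23:H3  best=H3
  - 0.0.0.0/0 clear@0
  ? 241.246.81.74  path d0:-→d1:-→d2:-→d3:-→d4:-  best=no-route
  + 113.102.68.60/30 (H3) depth=30
  + 113.102.68.61/32 (H2) depth=32
  + 113.102.68.0/24 (H1) depth=24
  ? 113.102.68.61  path d0:-→d1:-→d2:-→d3:-→d4:-→d5:-→d6:-→d7:-→d8:-→d9:-→d10:-→d11:-→d12:-→d13:-→d14:-→d15:-→d16:-→d17:-→d18:-→d19:-→d20:-→d21:-→d22:-→d23:-→d24:H1→d25:-→d26:-→d27:-→d28:-→d29:-→d30:H3→d31:-→d32:H2  best=H2
  - 113.102.68.61/32 clear@32
  ? 113.102.68.0  path d0:-→d1:-→d2:-→d3:-→d4:-→d5:-→d6:-→d7:-→d8:-→d9:-→d10:-→d11:-→d12:-→d13:-→d14:-→d15:-→d16:-→d17:-→d18:-→d19:-→d20:-→d21:-→d22:-→d23:-→d24:H1→d25:-→d26:-  best=H1
  + 248.224.36.205/32 (H2) depth=32
  - 113.102.68.0/24 clear@24
  + 113.100.0.0/14 (H2) depth=14

== LOOKUPS ==
["H3","H3","no-route","H2","H1"]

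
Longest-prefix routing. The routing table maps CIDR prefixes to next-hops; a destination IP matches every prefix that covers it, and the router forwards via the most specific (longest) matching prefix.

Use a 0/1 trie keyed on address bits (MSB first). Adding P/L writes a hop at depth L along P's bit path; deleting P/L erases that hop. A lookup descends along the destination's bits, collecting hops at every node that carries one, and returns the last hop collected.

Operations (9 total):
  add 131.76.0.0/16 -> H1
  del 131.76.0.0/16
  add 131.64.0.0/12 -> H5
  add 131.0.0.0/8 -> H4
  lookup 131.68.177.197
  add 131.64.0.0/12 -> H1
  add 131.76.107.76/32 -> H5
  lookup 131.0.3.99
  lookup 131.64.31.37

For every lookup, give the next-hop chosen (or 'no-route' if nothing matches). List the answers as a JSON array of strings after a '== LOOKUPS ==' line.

Trace:
  add 131.76.0.0/16 -> H1 at depth 16
  - 131.76.0.0/16 clear@16
  add 131.64.0.0/12 -> H5 at depth 12
  add 131.0.0.0/8 -> H4 at depth 8
  lookup 131.68.177.197: bits 100000110100 walk d0:-→d1:-→d2:-→d3:-→d4:-→d5:-→d6:-→d7:-→d8:H4→d9:-→d10:-→d11:-→d12:H5 -> H5
  add 131.64.0.0/12 -> H1 at depth 12
  add 131.76.107.76/32 -> H5 at depth 32
  lookup 131.0.3.99: bits 100000110 walk d0:-→d1:-→d2:-→d3:-→d4:-→d5:-→d6:-→d7:-→d8:H4→d9:- -> H4
  lookup 131.64.31.37: bits 100000110100 walk d0:-→d1:-→d2:-→d3:-→d4:-→d5:-→d6:-→d7:-→d8:H4→d9:-→d10:-→d11:-→d12:H1 -> H1

== LOOKUPS ==
["H5","H4","H1"]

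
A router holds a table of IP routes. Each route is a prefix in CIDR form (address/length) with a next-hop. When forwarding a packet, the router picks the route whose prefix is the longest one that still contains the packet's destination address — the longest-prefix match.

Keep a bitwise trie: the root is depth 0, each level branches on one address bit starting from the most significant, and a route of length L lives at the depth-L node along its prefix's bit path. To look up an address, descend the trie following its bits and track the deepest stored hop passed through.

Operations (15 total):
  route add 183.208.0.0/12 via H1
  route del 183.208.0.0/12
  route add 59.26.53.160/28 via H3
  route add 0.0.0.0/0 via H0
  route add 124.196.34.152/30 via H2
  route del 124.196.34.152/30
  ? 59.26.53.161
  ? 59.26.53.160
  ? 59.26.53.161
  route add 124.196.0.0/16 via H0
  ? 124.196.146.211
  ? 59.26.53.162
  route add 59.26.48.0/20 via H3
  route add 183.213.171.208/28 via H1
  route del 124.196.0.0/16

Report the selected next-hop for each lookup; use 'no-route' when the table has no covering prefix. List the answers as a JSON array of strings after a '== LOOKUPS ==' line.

Process each operation:
  + 183.208.0.0/12 (H1) depth=12
  del 183.208.0.0/12 (clear depth 12)
  + 59.26.53.160/28 (H3) depth=28
  + 0.0.0.0/0 (H0) depth=0
  + 124.196.34.152/30 (H2) depth=30
  del 124.196.34.152/30 (clear depth 30)
  lookup 59.26.53.161: bits 0011101100011010001101011010 walk d0:H0→d1:-→d2:-→d3:-→d4:-→d5:-→d6:-→d7:-→d8:-→d9:-→d10:-→d11:-→d12:-→d13:-→d14:-→d15:-→d16:-→d17:-→d18:-→d19:-→d20:-→d21:-→d22:-→d23:-→d24:-→d25:-→d26:-→d27:-→d28:H3 -> H3
  lookup 59.26.53.160: bits 0011101100011010001101011010 walk d0:H0→d1:-→d2:-→d3:-→d4:-→d5:-→d6:-→d7:-→d8:-→d9:-→d10:-→d11:-→d12:-→d13:-→d14:-→d15:-→d16:-→d17:-→d18:-→d19:-→d20:-→d21:-→d22:-→d23:-→d24:-→d25:-→d26:-→d27:-→d28:H3 -> H3
  lookup 59.26.53.161: bits 0011101100011010001101011010 walk d0:H0→d1:-→d2:-→d3:-→d4:-→d5:-→d6:-→d7:-→d8:-→d9:-→d10:-→d11:-→d12:-→d13:-→d14:-→d15:-→d16:-→d17:-→d18:-→d19:-→d20:-→d21:-→d22:-→d23:-→d24:-→d25:-→d26:-→d27:-→d28:H3 -> H3
  + 124.196.0.0/16 (H0) depth=16
  lookup 124.196.146.211: bits 0111110011000100 walk d0:H0→d1:-→d2:-→d3:-→d4:-→d5:-→d6:-→d7:-→d8:-→d9:-→d10:-→d11:-→d12:-→d13:-→d14:-→d15:-→d16:H0 -> H0
  lookup 59.26.53.162: bits 0011101100011010001101011010 walk d0:H0→d1:-→d2:-→d3:-→d4:-→d5:-→d6:-→d7:-→d8:-→d9:-→d10:-→d11:-→d12:-→d13:-→d14:-→d15:-→d16:-→d17:-→d18:-→d19:-→d20:-→d21:-→d22:-→d23:-→d24:-→d25:-→d26:-→d27:-→d28:H3 -> H3
  + 59.26.48.0/20 (H3) depth=20
  + 183.213.171.208/28 (H1) depth=28
  del 124.196.0.0/16 (clear depth 16)

== LOOKUPS ==
["H3","H3","H3","H0","H3"]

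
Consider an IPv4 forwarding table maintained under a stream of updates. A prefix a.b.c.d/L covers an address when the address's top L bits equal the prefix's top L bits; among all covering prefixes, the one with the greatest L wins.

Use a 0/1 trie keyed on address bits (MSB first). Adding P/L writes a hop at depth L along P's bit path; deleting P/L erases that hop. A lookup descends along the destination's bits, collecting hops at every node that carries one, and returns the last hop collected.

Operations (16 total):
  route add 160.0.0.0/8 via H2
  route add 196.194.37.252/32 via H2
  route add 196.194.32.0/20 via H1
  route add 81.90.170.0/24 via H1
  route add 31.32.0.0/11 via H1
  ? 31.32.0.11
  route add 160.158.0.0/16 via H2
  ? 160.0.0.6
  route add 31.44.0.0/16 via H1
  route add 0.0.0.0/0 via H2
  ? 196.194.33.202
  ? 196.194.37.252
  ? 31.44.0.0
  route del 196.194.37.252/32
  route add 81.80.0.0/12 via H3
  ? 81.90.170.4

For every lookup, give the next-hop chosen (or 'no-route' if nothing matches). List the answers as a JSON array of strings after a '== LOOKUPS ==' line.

Trace:
  + 160.0.0.0/8 (H2) depth=8
  + 196.194.37.252/32 (H2) depth=32
  + 196.194.32.0/20 (H1) depth=20
  + 81.90.170.0/24 (H1) depth=24
  + 31.32.0.0/11 (H1) depth=11
  Q 31.32.0.11: descend 00011111001 ; hops seen [H1] ; pick H1
  + 160.158.0.0/16 (H2) depth=16
  Q 160.0.0.6: descend 10100000 ; hops seen [H2] ; pick H2
  + 31.44.0.0/16 (H1) depth=16
  + 0.0.0.0/0 (H2) depth=0
  Q 196.194.33.202: descend 110001001100001000100 ; hops seen [H2,H1] ; pick H1
  Q 196.194.37.252: descend 11000100110000100010010111111100 ; hops seen [H2,H1,H2] ; pick H2
  Q 31.44.0.0: descend 0001111100101100 ; hops seen [H2,H1,H1] ; pick H1
  - 196.194.37.252/32 clear@32
  + 81.80.0.0/12 (H3) depth=12
  Q 81.90.170.4: descend 010100010101101010101010 ; hops seen [H2,H3,H1] ; pick H1

== LOOKUPS ==
["H1","H2","H1","H2","H1","H1"]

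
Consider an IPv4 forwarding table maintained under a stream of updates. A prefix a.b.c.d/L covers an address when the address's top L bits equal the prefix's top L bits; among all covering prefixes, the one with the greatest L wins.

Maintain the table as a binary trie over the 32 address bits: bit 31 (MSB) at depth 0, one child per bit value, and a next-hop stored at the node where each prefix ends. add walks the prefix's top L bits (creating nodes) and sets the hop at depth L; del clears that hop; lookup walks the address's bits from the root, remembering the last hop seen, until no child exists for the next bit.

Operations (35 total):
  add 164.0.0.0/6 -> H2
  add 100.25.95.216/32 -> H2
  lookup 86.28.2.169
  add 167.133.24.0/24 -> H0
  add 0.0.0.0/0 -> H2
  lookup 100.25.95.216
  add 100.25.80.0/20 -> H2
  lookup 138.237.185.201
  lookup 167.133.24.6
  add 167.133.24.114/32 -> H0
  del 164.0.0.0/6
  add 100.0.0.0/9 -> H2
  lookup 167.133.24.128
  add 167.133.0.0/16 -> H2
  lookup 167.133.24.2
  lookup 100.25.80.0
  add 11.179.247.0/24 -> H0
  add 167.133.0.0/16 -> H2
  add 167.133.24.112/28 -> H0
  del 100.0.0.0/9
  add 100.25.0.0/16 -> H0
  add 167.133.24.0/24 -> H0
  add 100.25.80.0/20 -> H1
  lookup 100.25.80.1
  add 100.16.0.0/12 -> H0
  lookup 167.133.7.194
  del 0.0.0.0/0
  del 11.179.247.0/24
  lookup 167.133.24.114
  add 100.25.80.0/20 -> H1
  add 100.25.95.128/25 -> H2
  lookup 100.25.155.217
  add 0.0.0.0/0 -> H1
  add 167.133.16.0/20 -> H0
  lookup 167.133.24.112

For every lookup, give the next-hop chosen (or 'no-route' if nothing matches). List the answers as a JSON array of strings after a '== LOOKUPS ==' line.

Apply in order:
  + 164.0.0.0/6 (H2) depth=6
  + 100.25.95.216/32 (H2) depth=32
  lookup 86.28.2.169: bits 01 walk d0:-→d1:-→d2:- -> no-route
  + 167.133.24.0/24 (H0) depth=24
  + 0.0.0.0/0 (H2) depth=0
  lookup 100.25.95.216: bits 01100100000110010101111111011000 walk d0:H2→d1:-→d2:-→d3:-→d4:-→d5:-→d6:-→d7:-→d8:-→d9:-→d10:-→d11:-→d12:-→d13:-→d14:-→d15:-→d16:-→d17:-→d18:-→d19:-→d20:-→d21:-→d22:-→d23:-→d24:-→d25:-→d26:-→d27:-→d28:-→d29:-→d30:-→d31:-→d32:H2 -> H2
  + 100.25.80.0/20 (H2) depth=20
  lookup 138.237.185.201: bits 10 walk d0:H2→d1:-→d2:- -> H2
  lookup 167.133.24.6: bits 101001111000010100011000 walk d0:H2→d1:-→d2:-→d3:-→d4:-→d5:-→d6:H2→d7:-→d8:-→d9:-→d10:-→d11:-→d12:-→d13:-→d14:-→d15:-→d16:-→d17:-→d18:-→d19:-→d20:-→d21:-→d22:-→d23:-→d24:H0 -> H0
  + 167.133.24.114/32 (H0) depth=32
  del 164.0.0.0/6 (clear depth 6)
  + 100.0.0.0/9 (H2) depth=9
  lookup 167.133.24.128: bits 101001111000010100011000 walk d0:H2→d1:-→d2:-→d3:-→d4:-→d5:-→d6:-→d7:-→d8:-→d9:-→d10:-→d11:-→d12:-→d13:-→d14:-→d15:-→d16:-→d17:-→d18:-→d19:-→d20:-→d21:-→d22:-→d23:-→d24:H0 -> H0
  + 167.133.0.0/16 (H2) depth=16
  lookup 167.133.24.2: bits 1010011110000101000110000 walk d0:H2→d1:-→d2:-→d3:-→d4:-→d5:-→d6:-→d7:-→d8:-→d9:-→d10:-→d11:-→d12:-→d13:-→d14:-→d15:-→d16:H2→d17:-→d18:-→d19:-→d20:-→d21:-→d22:-→d23:-→d24:H0→d25:- -> H0
  lookup 100.25.80.0: bits 01100100000110010101 walk d0:H2→d1:-→d2:-→d3:-→d4:-→d5:-→d6:-→d7:-→d8:-→d9:H2→d10:-→d11:-→d12:-→d13:-→d14:-→d15:-→d16:-→d17:-→d18:-→d19:-→d20:H2 -> H2
  + 11.179.247.0/24 (H0) depth=24
  + 167.133.0.0/16 (H2) depth=16
  + 167.133.24.112/28 (H0) depth=28
  del 100.0.0.0/9 (clear depth 9)
  + 100.25.0.0/16 (H0) depth=16
  + 167.133.24.0/24 (H0) depth=24
  + 100.25.80.0/20 (H1) depth=20
  lookup 100.25.80.1: bits 01100100000110010101 walk d0:H2→d1:-→d2:-→d3:-→d4:-→d5:-→d6:-→d7:-→d8:-→d9:-→d10:-→d11:-→d12:-→d13:-→d14:-→d15:-→d16:H0→d17:-→d18:-→d19:-→d20:H1 -> H1
  + 100.16.0.0/12 (H0) depth=12
  lookup 167.133.7.194: bits 1010011110000101000 walk d0:H2→d1:-→d2:-→d3:-→d4:-→d5:-→d6:-→d7:-→d8:-→d9:-→d10:-→d11:-→d12:-→d13:-→d14:-→d15:-→d16:H2→d17:-→d18:-→d19:- -> H2
  del 0.0.0.0/0 (clear depth 0)
  del 11.179.247.0/24 (clear depth 24)
  lookup 167.133.24.114: bits 10100111100001010001100001110010 walk d0:-→d1:-→d2:-→d3:-→d4:-→d5:-→d6:-→d7:-→d8:-→d9:-→d10:-→d11:-→d12:-→d13:-→d14:-→d15:-→d16:H2→d17:-→d18:-→d19:-→d20:-→d21:-→d22:-→d23:-→d24:H0→d25:-→d26:-→d27:-→d28:H0→d29:-→d30:-→d31:-→d32:H0 -> H0
  + 100.25.80.0/20 (H1) depth=20
  + 100.25.95.128/25 (H2) depth=25
  lookup 100.25.155.217: bits 0110010000011001 walk d0:-→d1:-→d2:-→d3:-→d4:-→d5:-→d6:-→d7:-→d8:-→d9:-→d10:-→d11:-→d12:H0→d13:-→d14:-→d15:-→d16:H0 -> H0
  + 0.0.0.0/0 (H1) depth=0
  + 167.133.16.0/20 (H0) depth=20
  lookup 167.133.24.112: bits 101001111000010100011000011100 walk d0:H1→d1:-→d2:-→d3:-→d4:-→d5:-→d6:-→d7:-→d8:-→d9:-→d10:-→d11:-→d12:-→d13:-→d14:-→d15:-→d16:H2→d17:-→d18:-→d19:-→d20:H0→d21:-→d22:-→d23:-→d24:H0→d25:-→d26:-→d27:-→d28:H0→d29:-→d30:- -> H0

== LOOKUPS ==
["no-route","H2","H2","H0","H0","H0","H2","H1","H2","H0","H0","H0"]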